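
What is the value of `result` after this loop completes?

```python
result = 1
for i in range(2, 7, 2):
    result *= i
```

Product of even numbers 2 to 6
`result` takes the values: 1 → 2 → 8 → 48

Answer: 48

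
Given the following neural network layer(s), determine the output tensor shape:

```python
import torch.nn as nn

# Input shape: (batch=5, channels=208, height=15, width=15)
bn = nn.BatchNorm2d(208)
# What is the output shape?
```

Input: (5, 208, 15, 15) -> Output: (5, 208, 15, 15)

Answer: (5, 208, 15, 15)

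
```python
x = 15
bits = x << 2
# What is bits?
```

Trace:
`x = 15` → x = 15
`bits = x << 2` → bits = 60
So bits = 60

Answer: 60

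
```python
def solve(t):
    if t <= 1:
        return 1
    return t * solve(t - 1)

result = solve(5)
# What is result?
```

solve(5) = 5 * 4 * 3 * 2 * 1 = 120

Answer: 120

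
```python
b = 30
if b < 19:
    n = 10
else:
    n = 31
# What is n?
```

Trace:
`b = 30` → b = 30
`if b < 19: ...` → b < 19 is False, take else branch → n = 31
So n = 31

Answer: 31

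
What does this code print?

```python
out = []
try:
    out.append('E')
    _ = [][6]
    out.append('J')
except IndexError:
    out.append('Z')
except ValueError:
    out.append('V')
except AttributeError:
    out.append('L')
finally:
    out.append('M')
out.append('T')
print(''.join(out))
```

Execution trace: 'E' (try body) → 'Z' (except IndexError) → 'M' (finally) → 'T' (after the try/except). Output: EZMT

Answer: EZMT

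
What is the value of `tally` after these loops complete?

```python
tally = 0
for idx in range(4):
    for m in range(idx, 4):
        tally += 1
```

Upper triangle: 4 + 3 + ... + 1
`tally` takes the values: 0 → 1 → 2 → 3 → 4 → 5 → 6 → 7 → 8 → 9 → 10

Answer: 10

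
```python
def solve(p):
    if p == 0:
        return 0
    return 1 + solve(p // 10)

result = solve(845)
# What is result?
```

Count of digits of 845: 3

Answer: 3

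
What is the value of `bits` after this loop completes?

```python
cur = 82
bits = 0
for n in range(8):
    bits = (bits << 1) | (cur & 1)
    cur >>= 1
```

Reverse lowest 8 bits of 82
`bits` takes the values: 0 → 1 → 2 → 4 → 9 → 18 → 37 → 74

Answer: 74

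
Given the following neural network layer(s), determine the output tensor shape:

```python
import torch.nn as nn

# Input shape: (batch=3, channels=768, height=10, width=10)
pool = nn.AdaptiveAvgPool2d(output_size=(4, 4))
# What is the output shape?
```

Input: (3, 768, 10, 10) -> Output: (3, 768, 4, 4)

Answer: (3, 768, 4, 4)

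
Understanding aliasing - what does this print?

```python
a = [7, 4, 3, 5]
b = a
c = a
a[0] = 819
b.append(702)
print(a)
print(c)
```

Key concept: multiple aliases.
Step by step:
`a = [7, 4, 3, 5]` → a = [7, 4, 3, 5]
`b = a` → b = [7, 4, 3, 5] (same object as a)
`c = a` → c = [7, 4, 3, 5] (same object as a, b)
`a[0] = 819` → a = [819, 4, 3, 5] (same object as b, c); b = [819, 4, 3, 5] (same object as a, c); c = [819, 4, 3, 5] (same object as a, b)
`b.append(702)` → a = [819, 4, 3, 5, 702] (same object as b, c); b = [819, 4, 3, 5, 702] (same object as a, c); c = [819, 4, 3, 5, 702] (same object as a, b)
`print(a)` → prints [819, 4, 3, 5, 702]
`print(c)` → prints [819, 4, 3, 5, 702]

Answer:
[819, 4, 3, 5, 702]
[819, 4, 3, 5, 702]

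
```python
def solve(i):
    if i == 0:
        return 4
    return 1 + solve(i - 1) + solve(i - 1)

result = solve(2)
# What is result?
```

solve(i) = 1 + 2·solve(i-1), solve(0)=4. Closed form: (4+1)·2^2 - 1 = 19.

Answer: 19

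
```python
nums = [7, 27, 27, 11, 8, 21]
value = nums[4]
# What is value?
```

Trace:
`nums = [7, 27, 27, 11, 8, 21]` → nums = [7, 27, 27, 11, 8, 21]
`value = nums[4]` → value = 8
So value = 8

Answer: 8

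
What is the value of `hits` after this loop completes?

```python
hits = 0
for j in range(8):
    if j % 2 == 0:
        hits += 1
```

Count numbers divisible by 2 in range(8)
`hits` takes the values: 0 → 1 → 2 → 3 → 4

Answer: 4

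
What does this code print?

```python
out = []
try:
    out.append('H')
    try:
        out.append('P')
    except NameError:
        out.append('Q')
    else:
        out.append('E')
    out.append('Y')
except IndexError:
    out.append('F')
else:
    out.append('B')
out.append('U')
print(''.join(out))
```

Execution trace: 'H' (try body) → 'P' (inner try body, no exception) → 'E' (inner else) → 'Y' (try body, no exception) → 'B' (else) → 'U' (after the try/except). Output: HPEYBU

Answer: HPEYBU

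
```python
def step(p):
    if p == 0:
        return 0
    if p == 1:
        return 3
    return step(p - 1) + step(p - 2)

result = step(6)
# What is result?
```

Build up from base cases: step(0)=0, step(1)=3, step(2)=3, step(3)=6, step(4)=9, step(5)=15, step(6)=24

Answer: 24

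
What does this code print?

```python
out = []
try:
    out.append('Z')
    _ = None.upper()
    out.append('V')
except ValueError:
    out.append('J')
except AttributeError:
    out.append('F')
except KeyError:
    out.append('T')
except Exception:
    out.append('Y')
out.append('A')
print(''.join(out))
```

Execution trace: 'Z' (try body) → 'F' (except AttributeError) → 'A' (after the try/except). Output: ZFA

Answer: ZFA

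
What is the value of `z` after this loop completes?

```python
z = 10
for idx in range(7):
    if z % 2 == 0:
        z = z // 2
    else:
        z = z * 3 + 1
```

Collatz-style transformation from 10
`z` takes the values: 10 → 5 → 16 → 8 → 4 → 2 → 1 → 4

Answer: 4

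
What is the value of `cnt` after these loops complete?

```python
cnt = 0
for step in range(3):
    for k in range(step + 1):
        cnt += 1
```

Triangle: 1 + 2 + ... + 3
`cnt` takes the values: 0 → 1 → 2 → 3 → 4 → 5 → 6

Answer: 6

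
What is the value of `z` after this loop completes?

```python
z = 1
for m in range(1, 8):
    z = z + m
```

Start at 1, add 1 through 7
`z` takes the values: 1 → 2 → 4 → 7 → 11 → 16 → 22 → 29

Answer: 29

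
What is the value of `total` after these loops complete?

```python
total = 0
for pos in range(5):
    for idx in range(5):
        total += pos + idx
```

Sum of all pos+idx for pos,idx in 5x5
`total` takes the values: 0 → 1 → 3 → 6 → 10 → 11 → 13 → 16 → 20 → 25 → 27 → 30 → 34 → 39 → 45 → 48 → 52 → 57 → 63 → 70 → 74 → 79 → 85 → 92 → 100

Answer: 100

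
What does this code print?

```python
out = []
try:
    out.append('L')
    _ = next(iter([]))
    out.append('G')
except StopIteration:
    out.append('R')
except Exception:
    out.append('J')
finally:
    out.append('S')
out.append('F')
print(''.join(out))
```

Execution trace: 'L' (try body) → 'R' (except StopIteration) → 'S' (finally) → 'F' (after the try/except). Output: LRSF

Answer: LRSF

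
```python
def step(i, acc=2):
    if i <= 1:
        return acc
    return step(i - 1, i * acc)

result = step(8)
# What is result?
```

Accumulator trace (n, acc): (8, 2) -> (7, 16) -> (6, 112) -> (5, 672) -> (4, 3360) -> (3, 13440) -> (2, 40320) -> (1, 80640) -> return 80640

Answer: 80640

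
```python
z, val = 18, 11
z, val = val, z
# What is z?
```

Trace:
`z, val = 18, 11` → z = 18; val = 11
`z, val = val, z` → z = 11; val = 18
So z = 11

Answer: 11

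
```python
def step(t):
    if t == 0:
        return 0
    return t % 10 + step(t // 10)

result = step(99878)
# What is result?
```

Sum of digits of 99878: 8 + 7 + 8 + 9 + 9 = 41

Answer: 41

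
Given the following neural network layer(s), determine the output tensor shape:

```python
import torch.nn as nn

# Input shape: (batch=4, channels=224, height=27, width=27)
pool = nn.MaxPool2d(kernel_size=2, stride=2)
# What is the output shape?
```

Input: (4, 224, 27, 27) -> Output: (4, 224, 13, 13)

Answer: (4, 224, 13, 13)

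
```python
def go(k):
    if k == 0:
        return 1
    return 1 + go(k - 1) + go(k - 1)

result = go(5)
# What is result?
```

go(k) = 1 + 2·go(k-1), go(0)=1. Closed form: (1+1)·2^5 - 1 = 63.

Answer: 63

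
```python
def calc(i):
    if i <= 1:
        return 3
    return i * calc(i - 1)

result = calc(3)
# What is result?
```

calc(3) = 3 * 2 * 3 = 18

Answer: 18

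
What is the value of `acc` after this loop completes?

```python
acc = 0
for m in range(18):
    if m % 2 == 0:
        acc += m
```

Sum of even numbers 0 to 17
`acc` takes the values: 0 → 2 → 6 → 12 → 20 → 30 → 42 → 56 → 72

Answer: 72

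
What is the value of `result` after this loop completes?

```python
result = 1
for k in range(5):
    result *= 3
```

3^5 = 243
`result` takes the values: 1 → 3 → 9 → 27 → 81 → 243

Answer: 243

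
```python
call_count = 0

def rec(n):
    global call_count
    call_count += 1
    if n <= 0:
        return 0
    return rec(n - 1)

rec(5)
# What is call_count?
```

Linear recursion stepping by 1: 6 calls from n=5 down to ≤0.

Answer: 6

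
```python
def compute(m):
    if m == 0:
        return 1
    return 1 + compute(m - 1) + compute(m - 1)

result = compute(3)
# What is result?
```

compute(m) = 1 + 2·compute(m-1), compute(0)=1. Closed form: (1+1)·2^3 - 1 = 15.

Answer: 15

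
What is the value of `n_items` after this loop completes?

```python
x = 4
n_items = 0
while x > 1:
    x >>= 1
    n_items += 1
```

Count right shifts until 1
`n_items` takes the values: 0 → 1 → 2

Answer: 2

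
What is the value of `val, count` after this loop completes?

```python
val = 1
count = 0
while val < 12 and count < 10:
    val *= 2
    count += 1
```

Double until >= 12 or 10 iterations
`val, count` takes the values: (1, 0) → (2, 0) → (2, 1) → (4, 1) → (4, 2) → (8, 2) → (8, 3) → (16, 3) → (16, 4)

Answer: 16, 4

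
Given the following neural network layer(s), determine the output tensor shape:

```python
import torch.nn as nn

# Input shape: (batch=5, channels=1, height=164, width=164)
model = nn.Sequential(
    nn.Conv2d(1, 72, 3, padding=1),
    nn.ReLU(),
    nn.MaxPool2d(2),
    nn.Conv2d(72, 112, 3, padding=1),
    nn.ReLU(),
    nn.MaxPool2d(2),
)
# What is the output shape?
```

Input: (5, 1, 164, 164) -> after first Conv2d: (5, 72, 164, 164) -> after first MaxPool2d: (5, 72, 82, 82) -> after second Conv2d: (5, 112, 82, 82) -> Output: (5, 112, 41, 41)

Answer: (5, 112, 41, 41)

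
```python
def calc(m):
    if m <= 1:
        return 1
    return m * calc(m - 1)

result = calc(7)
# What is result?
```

calc(7) = 7 * 6 * 5 * 4 * 3 * 2 * 1 = 5040

Answer: 5040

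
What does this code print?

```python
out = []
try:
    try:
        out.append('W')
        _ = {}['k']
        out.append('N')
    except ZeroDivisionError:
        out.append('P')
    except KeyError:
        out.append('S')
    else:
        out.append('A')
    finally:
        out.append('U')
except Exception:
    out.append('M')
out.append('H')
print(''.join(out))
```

Execution trace: 'W' (inner try body) → 'S' (inner except KeyError) → 'U' (inner finally) → 'H' (after the try/except). Output: WSUH

Answer: WSUH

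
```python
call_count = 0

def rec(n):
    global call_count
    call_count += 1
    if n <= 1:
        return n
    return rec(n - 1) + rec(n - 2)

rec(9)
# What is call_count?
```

Calls(n) = 1 + Calls(n-1) + Calls(n-2); Calls(0)=Calls(1)=1. For n=9 this gives 109.

Answer: 109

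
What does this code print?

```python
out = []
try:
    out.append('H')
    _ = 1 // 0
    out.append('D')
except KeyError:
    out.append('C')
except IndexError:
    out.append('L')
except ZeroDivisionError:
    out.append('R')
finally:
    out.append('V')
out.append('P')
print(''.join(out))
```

Execution trace: 'H' (try body) → 'R' (except ZeroDivisionError) → 'V' (finally) → 'P' (after the try/except). Output: HRVP

Answer: HRVP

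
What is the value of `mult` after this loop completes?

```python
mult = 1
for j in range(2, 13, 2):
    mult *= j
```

Product of even numbers 2 to 12
`mult` takes the values: 1 → 2 → 8 → 48 → 384 → 3840 → 46080

Answer: 46080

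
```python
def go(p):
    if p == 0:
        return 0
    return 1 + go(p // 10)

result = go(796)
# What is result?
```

Count of digits of 796: 3

Answer: 3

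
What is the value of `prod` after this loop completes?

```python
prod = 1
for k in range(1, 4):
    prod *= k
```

3! = 6
`prod` takes the values: 1 → 2 → 6

Answer: 6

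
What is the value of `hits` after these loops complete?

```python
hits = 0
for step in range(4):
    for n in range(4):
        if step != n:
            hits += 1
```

4² - 4 (exclude diagonal)
`hits` takes the values: 0 → 1 → 2 → 3 → 4 → 5 → 6 → 7 → 8 → 9 → 10 → 11 → 12

Answer: 12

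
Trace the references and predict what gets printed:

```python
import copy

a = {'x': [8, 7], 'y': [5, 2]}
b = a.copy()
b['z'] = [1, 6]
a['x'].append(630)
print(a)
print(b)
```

Key concept: shallow copy of dict with mutable values.
Step by step:
`a = {'x': [8, 7], 'y': [5, 2]}` → a = {'x': [8, 7], 'y': [5, 2]}
`b = a.copy()` → b = {'x': [8, 7], 'y': [5, 2]}
`b['z'] = [1, 6]` → b = {'x': [8, 7], 'y': [5, 2], 'z': [1, 6]}
`a['x'].append(630)` → a = {'x': [8, 7, 630], 'y': [5, 2]}; b = {'x': [8, 7, 630], 'y': [5, 2], 'z': [1, 6]}
`print(a)` → prints {'x': [8, 7, 630], 'y': [5, 2]}
`print(b)` → prints {'x': [8, 7, 630], 'y': [5, 2], 'z': [1, 6]}

Answer:
{'x': [8, 7, 630], 'y': [5, 2]}
{'x': [8, 7, 630], 'y': [5, 2], 'z': [1, 6]}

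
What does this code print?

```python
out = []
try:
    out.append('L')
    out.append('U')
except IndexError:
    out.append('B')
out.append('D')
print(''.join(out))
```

Execution trace: 'L' (try body) → 'U' (try body, no exception) → 'D' (after the try/except). Output: LUD

Answer: LUD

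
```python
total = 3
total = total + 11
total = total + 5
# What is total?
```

Trace:
`total = 3` → total = 3
`total = total + 11` → total = 14
`total = total + 5` → total = 19
So total = 19

Answer: 19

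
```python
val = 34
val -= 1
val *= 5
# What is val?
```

Trace:
`val = 34` → val = 34
`val -= 1` → val = 33
`val *= 5` → val = 165
So val = 165

Answer: 165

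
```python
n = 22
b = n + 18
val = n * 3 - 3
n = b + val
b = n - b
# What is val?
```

Trace:
`n = 22` → n = 22
`b = n + 18` → b = 40
`val = n * 3 - 3` → val = 63
`n = b + val` → n = 103
`b = n - b` → b = 63
So val = 63

Answer: 63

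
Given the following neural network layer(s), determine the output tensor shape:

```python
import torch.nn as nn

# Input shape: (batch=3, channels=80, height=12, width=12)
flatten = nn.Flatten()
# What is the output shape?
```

Input: (3, 80, 12, 12) -> Output: (3, 11520)

Answer: (3, 11520)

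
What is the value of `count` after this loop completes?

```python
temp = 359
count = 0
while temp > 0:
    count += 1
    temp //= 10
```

Count digits by repeated division by 10
`count` takes the values: 0 → 1 → 2 → 3

Answer: 3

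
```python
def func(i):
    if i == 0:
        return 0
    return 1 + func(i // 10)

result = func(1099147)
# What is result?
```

Count of digits of 1099147: 7

Answer: 7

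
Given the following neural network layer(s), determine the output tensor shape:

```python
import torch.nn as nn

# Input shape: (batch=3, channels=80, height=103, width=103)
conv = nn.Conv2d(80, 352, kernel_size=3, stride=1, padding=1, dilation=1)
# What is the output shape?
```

Input: (3, 80, 103, 103) -> Output: (3, 352, 103, 103)

Answer: (3, 352, 103, 103)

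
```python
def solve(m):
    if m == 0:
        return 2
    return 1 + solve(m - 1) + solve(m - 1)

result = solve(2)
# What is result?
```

solve(m) = 1 + 2·solve(m-1), solve(0)=2. Closed form: (2+1)·2^2 - 1 = 11.

Answer: 11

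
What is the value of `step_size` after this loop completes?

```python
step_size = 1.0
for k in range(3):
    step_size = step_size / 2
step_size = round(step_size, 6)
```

Halving LR 3 times: 1 / 2^3
`step_size` takes the values: 1.0 → 0.5 → 0.25 → 0.125

Answer: 0.125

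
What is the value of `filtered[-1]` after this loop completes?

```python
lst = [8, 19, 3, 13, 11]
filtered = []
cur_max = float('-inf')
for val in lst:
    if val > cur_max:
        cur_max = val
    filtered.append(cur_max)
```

Running max ends at 19
`filtered` takes the values: [] → [8] → [8, 19] → [8, 19, 19] → [8, 19, 19, 19] → [8, 19, 19, 19, 19]
So `filtered[-1]` = 19

Answer: 19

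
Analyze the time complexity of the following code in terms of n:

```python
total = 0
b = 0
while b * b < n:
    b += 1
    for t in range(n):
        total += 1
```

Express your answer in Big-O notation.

Each loop level contributes: √n × n. Multiplying the contributions gives O(n√n).

Answer: O(n√n)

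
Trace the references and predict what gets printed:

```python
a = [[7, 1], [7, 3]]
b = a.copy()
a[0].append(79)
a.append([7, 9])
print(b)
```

Key concept: shallow copy with nested lists.
Step by step:
`a = [[7, 1], [7, 3]]` → a = [[7, 1], [7, 3]]
`b = a.copy()` → b = [[7, 1], [7, 3]]
`a[0].append(79)` → a = [[7, 1, 79], [7, 3]]; b = [[7, 1, 79], [7, 3]]
`a.append([7, 9])` → a = [[7, 1, 79], [7, 3], [7, 9]]
`print(b)` → prints [[7, 1, 79], [7, 3]]

Answer: [[7, 1, 79], [7, 3]]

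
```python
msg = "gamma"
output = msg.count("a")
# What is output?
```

Trace:
`msg = "gamma"` → msg = 'gamma'
`output = msg.count("a")` → output = 2
So output = 2

Answer: 2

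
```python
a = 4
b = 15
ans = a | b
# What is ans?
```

Trace:
`a = 4` → a = 4
`b = 15` → b = 15
`ans = a | b` → ans = 15
So ans = 15

Answer: 15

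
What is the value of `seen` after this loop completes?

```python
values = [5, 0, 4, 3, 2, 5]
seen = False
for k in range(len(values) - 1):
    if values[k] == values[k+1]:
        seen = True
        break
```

Check consecutive duplicates in [5, 0, 4, 3, 2, 5]
`seen` takes the values: False

Answer: False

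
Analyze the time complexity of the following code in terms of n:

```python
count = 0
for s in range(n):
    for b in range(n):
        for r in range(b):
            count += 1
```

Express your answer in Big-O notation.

Each loop level contributes: n × n × n. Multiplying the contributions gives O(n^3).

Answer: O(n^3)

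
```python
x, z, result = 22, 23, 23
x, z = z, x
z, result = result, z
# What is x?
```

Trace:
`x, z, result = 22, 23, 23` → x = 22; z = 23; result = 23
`x, z = z, x` → x = 23; z = 22
`z, result = result, z` → z = 23; result = 22
So x = 23

Answer: 23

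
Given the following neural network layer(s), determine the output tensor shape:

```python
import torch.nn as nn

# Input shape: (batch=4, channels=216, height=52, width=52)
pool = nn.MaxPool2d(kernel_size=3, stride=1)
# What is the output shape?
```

Input: (4, 216, 52, 52) -> Output: (4, 216, 50, 50)

Answer: (4, 216, 50, 50)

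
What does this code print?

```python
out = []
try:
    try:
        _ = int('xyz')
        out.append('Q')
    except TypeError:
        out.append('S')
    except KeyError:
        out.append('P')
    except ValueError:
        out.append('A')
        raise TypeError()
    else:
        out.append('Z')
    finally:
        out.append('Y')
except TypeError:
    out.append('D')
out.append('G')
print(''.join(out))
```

Execution trace: 'A' (inner except ValueError) → 'Y' (inner finally) → 'D' (outer except TypeError) → 'G' (after the try/except). Output: AYDG

Answer: AYDG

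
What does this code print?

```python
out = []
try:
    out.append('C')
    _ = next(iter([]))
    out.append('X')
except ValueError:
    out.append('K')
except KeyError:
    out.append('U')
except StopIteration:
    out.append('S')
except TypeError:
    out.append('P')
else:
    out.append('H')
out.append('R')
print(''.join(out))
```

Execution trace: 'C' (try body) → 'S' (except StopIteration) → 'R' (after the try/except). Output: CSR

Answer: CSR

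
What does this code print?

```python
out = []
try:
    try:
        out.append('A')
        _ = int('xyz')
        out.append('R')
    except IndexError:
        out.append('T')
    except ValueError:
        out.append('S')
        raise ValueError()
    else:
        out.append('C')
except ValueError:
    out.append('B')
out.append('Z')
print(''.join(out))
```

Execution trace: 'A' (try body) → 'S' (except ValueError) → 'B' (outer except ValueError) → 'Z' (after the try/except). Output: ASBZ

Answer: ASBZ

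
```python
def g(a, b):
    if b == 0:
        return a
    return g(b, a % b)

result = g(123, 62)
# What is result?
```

g(123, 62) -> g(62, 61) -> g(61, 1) -> g(1, 0) -> 1

Answer: 1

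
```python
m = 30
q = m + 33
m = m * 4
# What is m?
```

Trace:
`m = 30` → m = 30
`q = m + 33` → q = 63
`m = m * 4` → m = 120
So m = 120

Answer: 120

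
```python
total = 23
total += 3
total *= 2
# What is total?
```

Trace:
`total = 23` → total = 23
`total += 3` → total = 26
`total *= 2` → total = 52
So total = 52

Answer: 52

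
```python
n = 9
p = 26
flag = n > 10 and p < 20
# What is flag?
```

Trace:
`n = 9` → n = 9
`p = 26` → p = 26
`flag = n > 10 and p < 20` → flag = False
So flag = False

Answer: False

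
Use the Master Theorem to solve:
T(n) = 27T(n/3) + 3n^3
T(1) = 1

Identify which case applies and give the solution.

a=27, b=3, f(n)=3n^3. log_3(27) = 3. Since c=3 = 3, Case 2 applies: T(n) = Θ(n^log_b(a) · log n) = O(n^3 log n).

Answer: O(n^3 log n) - Case 2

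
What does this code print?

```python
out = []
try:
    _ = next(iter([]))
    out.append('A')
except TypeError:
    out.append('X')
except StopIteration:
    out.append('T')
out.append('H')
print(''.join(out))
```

Execution trace: 'T' (except StopIteration) → 'H' (after the try/except). Output: TH

Answer: TH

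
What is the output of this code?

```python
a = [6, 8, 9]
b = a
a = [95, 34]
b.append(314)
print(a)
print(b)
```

Key concept: rebinding vs mutation: a is rebound to a new list, b still points at the original.
Step by step:
`a = [6, 8, 9]` → a = [6, 8, 9]
`b = a` → b = [6, 8, 9] (same object as a)
`a = [95, 34]` → a = [95, 34]
`b.append(314)` → b = [6, 8, 9, 314]
`print(a)` → prints [95, 34]
`print(b)` → prints [6, 8, 9, 314]

Answer:
[95, 34]
[6, 8, 9, 314]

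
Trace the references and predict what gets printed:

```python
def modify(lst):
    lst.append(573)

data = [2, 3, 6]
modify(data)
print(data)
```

Key concept: function modifies passed list.
Step by step:
`data = [2, 3, 6]` → data = [2, 3, 6]
`modify(data)` → data = [2, 3, 6, 573]
`print(data)` → prints [2, 3, 6, 573]

Answer: [2, 3, 6, 573]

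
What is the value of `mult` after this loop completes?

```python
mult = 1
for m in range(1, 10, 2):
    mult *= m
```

Product of 1, 3, 5, ... up to 9
`mult` takes the values: 1 → 3 → 15 → 105 → 945

Answer: 945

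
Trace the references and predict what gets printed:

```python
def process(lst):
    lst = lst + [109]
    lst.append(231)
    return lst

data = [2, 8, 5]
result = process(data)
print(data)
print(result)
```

Key concept: rebinding parameter vs mutation.
Step by step:
`data = [2, 8, 5]` → data = [2, 8, 5]
`result = process(data)` → result = [2, 8, 5, 109, 231]
`print(data)` → prints [2, 8, 5]
`print(result)` → prints [2, 8, 5, 109, 231]

Answer:
[2, 8, 5]
[2, 8, 5, 109, 231]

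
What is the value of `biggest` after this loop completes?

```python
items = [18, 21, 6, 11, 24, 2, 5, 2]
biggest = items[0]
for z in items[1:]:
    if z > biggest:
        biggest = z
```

Maximum of [18, 21, 6, 11, 24, 2, 5, 2]
`biggest` takes the values: 18 → 21 → 24

Answer: 24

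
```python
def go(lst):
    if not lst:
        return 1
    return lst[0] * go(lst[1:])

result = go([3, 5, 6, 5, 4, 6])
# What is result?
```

Product over [3, 5, 6, 5, 4, 6] = 3 * 5 * 6 * 5 * 4 * 6 = 10800

Answer: 10800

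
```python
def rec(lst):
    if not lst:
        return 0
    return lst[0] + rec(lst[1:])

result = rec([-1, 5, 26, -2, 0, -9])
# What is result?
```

(-1) + 5 + 26 + (-2) + 0 + (-9) + 0 = 19

Answer: 19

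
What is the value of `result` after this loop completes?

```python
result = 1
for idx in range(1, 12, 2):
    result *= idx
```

Product of 1, 3, 5, ... up to 11
`result` takes the values: 1 → 3 → 15 → 105 → 945 → 10395

Answer: 10395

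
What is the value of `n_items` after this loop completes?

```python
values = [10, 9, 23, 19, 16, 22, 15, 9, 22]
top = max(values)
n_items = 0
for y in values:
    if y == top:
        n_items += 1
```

Count of max value 23 in [10, 9, 23, 19, 16, 22, 15, 9, 22]
`n_items` takes the values: 0 → 1

Answer: 1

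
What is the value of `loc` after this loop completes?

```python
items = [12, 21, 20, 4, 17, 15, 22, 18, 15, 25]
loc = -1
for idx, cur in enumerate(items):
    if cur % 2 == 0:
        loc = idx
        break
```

First even number index in [12, 21, 20, 4, 17, 15, 22, 18, 15, 25]
`loc` takes the values: -1 → 0

Answer: 0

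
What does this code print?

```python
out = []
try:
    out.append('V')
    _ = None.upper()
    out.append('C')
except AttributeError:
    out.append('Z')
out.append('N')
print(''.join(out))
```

Execution trace: 'V' (try body) → 'Z' (except AttributeError) → 'N' (after the try/except). Output: VZN

Answer: VZN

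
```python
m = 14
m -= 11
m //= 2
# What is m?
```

Trace:
`m = 14` → m = 14
`m -= 11` → m = 3
`m //= 2` → m = 1
So m = 1

Answer: 1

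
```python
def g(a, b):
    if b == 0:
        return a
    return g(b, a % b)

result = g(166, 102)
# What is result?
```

g(166, 102) -> g(102, 64) -> g(64, 38) -> g(38, 26) -> g(26, 12) -> g(12, 2) -> g(2, 0) -> 2

Answer: 2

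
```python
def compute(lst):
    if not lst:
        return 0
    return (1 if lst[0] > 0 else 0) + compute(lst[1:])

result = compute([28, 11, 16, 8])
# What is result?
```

Count of positive elements in [28, 11, 16, 8] = 4

Answer: 4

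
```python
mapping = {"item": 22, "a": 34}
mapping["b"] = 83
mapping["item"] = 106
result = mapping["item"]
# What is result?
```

Trace:
`mapping = {"item": 22, "a": 34}` → mapping = {'item': 22, 'a': 34}
`mapping["b"] = 83` → mapping = {'item': 22, 'a': 34, 'b': 83}
`mapping["item"] = 106` → mapping = {'item': 106, 'a': 34, 'b': 83}
`result = mapping["item"]` → result = 106
So result = 106

Answer: 106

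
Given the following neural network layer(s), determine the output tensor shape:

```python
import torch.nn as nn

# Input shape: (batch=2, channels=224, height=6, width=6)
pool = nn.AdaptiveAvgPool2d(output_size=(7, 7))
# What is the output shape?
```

Input: (2, 224, 6, 6) -> Output: (2, 224, 7, 7)

Answer: (2, 224, 7, 7)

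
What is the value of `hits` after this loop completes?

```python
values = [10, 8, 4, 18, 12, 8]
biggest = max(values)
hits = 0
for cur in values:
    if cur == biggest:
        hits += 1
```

Count of max value 18 in [10, 8, 4, 18, 12, 8]
`hits` takes the values: 0 → 1

Answer: 1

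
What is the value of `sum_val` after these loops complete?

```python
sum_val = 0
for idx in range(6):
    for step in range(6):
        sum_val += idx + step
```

Sum of all idx+step for idx,step in 6x6
`sum_val` takes the values: 0 → 1 → 3 → 6 → 10 → 15 → 16 → 18 → 21 → 25 → 30 → 36 → 38 → 41 → 45 → 50 → 56 → 63 → 66 → 70 → 75 → 81 → 88 → 96 → 100 → 105 → 111 → 118 → 126 → 135 → 140 → 146 → 153 → 161 → 170 → 180

Answer: 180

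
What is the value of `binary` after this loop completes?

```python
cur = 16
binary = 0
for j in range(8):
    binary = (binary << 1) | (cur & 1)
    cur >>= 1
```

Reverse lowest 8 bits of 16
`binary` takes the values: 0 → 1 → 2 → 4 → 8

Answer: 8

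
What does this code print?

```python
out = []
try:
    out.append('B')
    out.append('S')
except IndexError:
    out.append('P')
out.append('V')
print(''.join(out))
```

Execution trace: 'B' (try body) → 'S' (try body, no exception) → 'V' (after the try/except). Output: BSV

Answer: BSV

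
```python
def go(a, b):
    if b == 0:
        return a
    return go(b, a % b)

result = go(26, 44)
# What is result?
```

go(26, 44) -> go(44, 26) -> go(26, 18) -> go(18, 8) -> go(8, 2) -> go(2, 0) -> 2

Answer: 2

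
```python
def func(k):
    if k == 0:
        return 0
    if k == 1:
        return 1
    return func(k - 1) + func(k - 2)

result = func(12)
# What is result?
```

Build up from base cases: func(0)=0, func(1)=1, func(2)=1, func(3)=2, func(4)=3, func(5)=5, func(6)=8, ..., func(12)=144

Answer: 144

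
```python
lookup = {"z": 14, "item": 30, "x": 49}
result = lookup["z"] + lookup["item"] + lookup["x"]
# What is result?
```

Trace:
`lookup = {"z": 14, "item": 30, "x": 49}` → lookup = {'z': 14, 'item': 30, 'x': 49}
`result = lookup["z"] + lookup["item"] + lookup["x"]` → result = 93
So result = 93

Answer: 93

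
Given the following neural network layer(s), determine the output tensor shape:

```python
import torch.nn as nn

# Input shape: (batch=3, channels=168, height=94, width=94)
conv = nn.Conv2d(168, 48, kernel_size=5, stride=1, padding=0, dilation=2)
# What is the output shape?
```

Input: (3, 168, 94, 94) -> Output: (3, 48, 86, 86)

Answer: (3, 48, 86, 86)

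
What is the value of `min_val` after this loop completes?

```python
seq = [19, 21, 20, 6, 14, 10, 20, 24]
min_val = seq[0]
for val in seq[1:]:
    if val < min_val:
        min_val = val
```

Minimum of [19, 21, 20, 6, 14, 10, 20, 24]
`min_val` takes the values: 19 → 6

Answer: 6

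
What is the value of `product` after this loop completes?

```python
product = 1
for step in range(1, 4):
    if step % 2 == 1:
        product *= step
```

Product of odd numbers 1 to 3
`product` takes the values: 1 → 3

Answer: 3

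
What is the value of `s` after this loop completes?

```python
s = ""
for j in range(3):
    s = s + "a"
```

Repeat 'a' 3 times
`s` takes the values: "" → "a" → "aa" → "aaa"

Answer: "aaa"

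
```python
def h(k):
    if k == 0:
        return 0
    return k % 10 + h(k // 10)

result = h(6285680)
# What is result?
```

Sum of digits of 6285680: 0 + 8 + 6 + 5 + 8 + 2 + 6 = 35

Answer: 35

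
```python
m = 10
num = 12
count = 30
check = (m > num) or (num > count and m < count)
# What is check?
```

Trace:
`m = 10` → m = 10
`num = 12` → num = 12
`count = 30` → count = 30
`check = (m > num) or (num > count and m < count)` → check = False
So check = False

Answer: False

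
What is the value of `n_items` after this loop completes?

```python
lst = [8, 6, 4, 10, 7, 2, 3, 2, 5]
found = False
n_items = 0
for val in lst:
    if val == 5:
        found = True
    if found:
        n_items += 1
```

Count elements after first 5 in [8, 6, 4, 10, 7, 2, 3, 2, 5]
`n_items` takes the values: 0 → 1

Answer: 1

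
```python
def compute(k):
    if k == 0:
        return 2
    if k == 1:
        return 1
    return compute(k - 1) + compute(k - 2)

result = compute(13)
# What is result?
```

Build up from base cases: compute(0)=2, compute(1)=1, compute(2)=3, compute(3)=4, compute(4)=7, compute(5)=11, compute(6)=18, ..., compute(13)=521

Answer: 521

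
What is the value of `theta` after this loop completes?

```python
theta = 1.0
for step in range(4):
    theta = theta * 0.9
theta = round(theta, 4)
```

Exponential decay: 1.0 * 0.9^4
`theta` takes the values: 1.0 → 0.9 → 0.81 → 0.729 → 0.6561

Answer: 0.6561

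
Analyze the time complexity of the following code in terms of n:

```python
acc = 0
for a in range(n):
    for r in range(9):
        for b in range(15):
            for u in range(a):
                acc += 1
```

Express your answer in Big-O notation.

Each loop level contributes: n × 1 × 1 × n. Multiplying the contributions gives O(n^2).

Answer: O(n^2)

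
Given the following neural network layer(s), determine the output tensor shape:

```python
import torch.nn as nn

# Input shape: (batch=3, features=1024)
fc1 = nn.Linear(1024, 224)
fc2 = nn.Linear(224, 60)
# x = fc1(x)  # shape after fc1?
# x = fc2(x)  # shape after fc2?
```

Input: (3, 1024) -> after fc1: (3, 224) -> Output: (3, 60)

Answer: (3, 60)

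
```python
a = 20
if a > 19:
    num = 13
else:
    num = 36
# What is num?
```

Trace:
`a = 20` → a = 20
`if a > 19: ...` → a > 19 is True → num = 13
So num = 13

Answer: 13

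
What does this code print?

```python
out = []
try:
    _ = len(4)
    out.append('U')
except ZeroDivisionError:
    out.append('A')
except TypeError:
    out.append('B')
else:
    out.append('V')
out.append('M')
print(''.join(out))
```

Execution trace: 'B' (except TypeError) → 'M' (after the try/except). Output: BM

Answer: BM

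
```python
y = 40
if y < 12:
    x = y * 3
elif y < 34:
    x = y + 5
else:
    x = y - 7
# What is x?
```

Trace:
`y = 40` → y = 40
`if y < 12: ...` → y < 12 is False, y < 34 is False, take else branch → x = 33
So x = 33

Answer: 33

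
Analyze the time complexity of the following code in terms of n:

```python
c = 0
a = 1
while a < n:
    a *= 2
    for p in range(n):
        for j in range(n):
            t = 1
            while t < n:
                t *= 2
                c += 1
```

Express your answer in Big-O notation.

Each loop level contributes: log n × n × n × log n. Multiplying the contributions gives O(n^2 log² n).

Answer: O(n^2 log² n)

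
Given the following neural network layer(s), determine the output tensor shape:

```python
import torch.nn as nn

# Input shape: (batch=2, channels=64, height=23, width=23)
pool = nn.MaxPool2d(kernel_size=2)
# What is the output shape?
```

Input: (2, 64, 23, 23) -> Output: (2, 64, 11, 11)

Answer: (2, 64, 11, 11)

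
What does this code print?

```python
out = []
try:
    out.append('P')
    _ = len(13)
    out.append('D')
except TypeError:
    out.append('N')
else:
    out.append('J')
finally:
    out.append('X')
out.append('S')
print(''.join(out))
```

Execution trace: 'P' (try body) → 'N' (except TypeError) → 'X' (finally) → 'S' (after the try/except). Output: PNXS

Answer: PNXS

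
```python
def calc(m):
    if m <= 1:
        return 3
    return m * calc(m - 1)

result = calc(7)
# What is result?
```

calc(7) = 7 * 6 * 5 * 4 * 3 * 2 * 3 = 15120

Answer: 15120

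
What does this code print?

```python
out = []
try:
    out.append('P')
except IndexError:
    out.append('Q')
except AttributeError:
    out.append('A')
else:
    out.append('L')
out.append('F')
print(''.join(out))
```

Execution trace: 'P' (try body, no exception) → 'L' (else) → 'F' (after the try/except). Output: PLF

Answer: PLF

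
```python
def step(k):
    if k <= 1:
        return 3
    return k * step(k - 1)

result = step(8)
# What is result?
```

step(8) = 8 * 7 * 6 * 5 * 4 * 3 * 2 * 3 = 120960

Answer: 120960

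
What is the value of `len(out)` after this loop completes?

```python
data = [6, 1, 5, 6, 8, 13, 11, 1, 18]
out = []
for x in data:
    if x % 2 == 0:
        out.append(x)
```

Count even numbers in [6, 1, 5, 6, 8, 13, 11, 1, 18]
`out` takes the values: [] → [6] → [6, 6] → [6, 6, 8] → [6, 6, 8, 18]
So `len(out)` = 4

Answer: 4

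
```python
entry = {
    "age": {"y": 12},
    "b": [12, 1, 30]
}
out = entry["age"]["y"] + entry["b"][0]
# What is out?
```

Trace:
`entry = { ...` → entry = {'age': {'y': 12}, 'b': [12, 1, 30]}
`out = entry["age"]["y"] + entry["b"][0]` → out = 24
So out = 24

Answer: 24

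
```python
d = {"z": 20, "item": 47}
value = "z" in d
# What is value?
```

Trace:
`d = {"z": 20, "item": 47}` → d = {'z': 20, 'item': 47}
`value = "z" in d` → value = True
So value = True

Answer: True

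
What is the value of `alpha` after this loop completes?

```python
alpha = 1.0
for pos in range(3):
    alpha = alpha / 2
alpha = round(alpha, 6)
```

Halving LR 3 times: 1 / 2^3
`alpha` takes the values: 1.0 → 0.5 → 0.25 → 0.125

Answer: 0.125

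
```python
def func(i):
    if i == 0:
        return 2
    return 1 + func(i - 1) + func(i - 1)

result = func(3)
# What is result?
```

func(i) = 1 + 2·func(i-1), func(0)=2. Closed form: (2+1)·2^3 - 1 = 23.

Answer: 23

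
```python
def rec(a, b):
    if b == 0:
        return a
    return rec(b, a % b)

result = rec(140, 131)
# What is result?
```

rec(140, 131) -> rec(131, 9) -> rec(9, 5) -> rec(5, 4) -> rec(4, 1) -> rec(1, 0) -> 1

Answer: 1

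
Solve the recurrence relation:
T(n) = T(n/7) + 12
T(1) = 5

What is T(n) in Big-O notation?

Each step divides n by 7 and adds 12. After log_7(n) steps we reach T(1)=5. So T(n) = 12·log_7(n) + 5 = O(log n).

Answer: O(log n)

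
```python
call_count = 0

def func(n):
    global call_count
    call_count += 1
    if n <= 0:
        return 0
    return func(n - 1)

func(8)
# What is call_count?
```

Linear recursion stepping by 1: 9 calls from n=8 down to ≤0.

Answer: 9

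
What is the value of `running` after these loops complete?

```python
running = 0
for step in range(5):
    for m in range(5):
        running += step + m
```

Sum of all step+m for step,m in 5x5
`running` takes the values: 0 → 1 → 3 → 6 → 10 → 11 → 13 → 16 → 20 → 25 → 27 → 30 → 34 → 39 → 45 → 48 → 52 → 57 → 63 → 70 → 74 → 79 → 85 → 92 → 100

Answer: 100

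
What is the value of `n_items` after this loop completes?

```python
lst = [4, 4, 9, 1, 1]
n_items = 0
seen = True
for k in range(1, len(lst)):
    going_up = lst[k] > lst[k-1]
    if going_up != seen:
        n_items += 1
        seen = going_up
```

Count direction changes in [4, 4, 9, 1, 1]
`n_items` takes the values: 0 → 1 → 2 → 3

Answer: 3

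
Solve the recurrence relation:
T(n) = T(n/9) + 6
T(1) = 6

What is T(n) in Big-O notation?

Each step divides n by 9 and adds 6. After log_9(n) steps we reach T(1)=6. So T(n) = 6·log_9(n) + 6 = O(log n).

Answer: O(log n)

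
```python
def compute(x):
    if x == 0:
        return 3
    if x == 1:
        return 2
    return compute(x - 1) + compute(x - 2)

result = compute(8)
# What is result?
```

Build up from base cases: compute(0)=3, compute(1)=2, compute(2)=5, compute(3)=7, compute(4)=12, compute(5)=19, compute(6)=31, ..., compute(8)=81

Answer: 81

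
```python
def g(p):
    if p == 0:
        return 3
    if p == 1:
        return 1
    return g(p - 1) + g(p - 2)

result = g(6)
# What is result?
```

Build up from base cases: g(0)=3, g(1)=1, g(2)=4, g(3)=5, g(4)=9, g(5)=14, g(6)=23

Answer: 23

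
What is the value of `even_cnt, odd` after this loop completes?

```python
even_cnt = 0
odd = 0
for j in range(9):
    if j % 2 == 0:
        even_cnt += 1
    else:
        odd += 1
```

Count evens and odds in range(9)
`even_cnt, odd` takes the values: (0, 0) → (1, 0) → (1, 1) → (2, 1) → (2, 2) → (3, 2) → (3, 3) → (4, 3) → (4, 4) → (5, 4)

Answer: 5, 4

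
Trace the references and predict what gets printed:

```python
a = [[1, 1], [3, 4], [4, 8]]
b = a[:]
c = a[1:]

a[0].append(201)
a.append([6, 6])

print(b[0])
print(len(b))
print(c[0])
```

Key concept: slice with nested mutation.
Step by step:
`a = [[1, 1], [3, 4], [4, 8]]` → a = [[1, 1], [3, 4], [4, 8]]
`b = a[:]` → b = [[1, 1], [3, 4], [4, 8]]
`c = a[1:]` → c = [[3, 4], [4, 8]]
`a[0].append(201)` → a = [[1, 1, 201], [3, 4], [4, 8]]; b = [[1, 1, 201], [3, 4], [4, 8]]
`a.append([6, 6])` → a = [[1, 1, 201], [3, 4], [4, 8], [6, 6]]
`print(b[0])` → prints [1, 1, 201]
`print(len(b))` → prints 3
`print(c[0])` → prints [3, 4]

Answer:
[1, 1, 201]
3
[3, 4]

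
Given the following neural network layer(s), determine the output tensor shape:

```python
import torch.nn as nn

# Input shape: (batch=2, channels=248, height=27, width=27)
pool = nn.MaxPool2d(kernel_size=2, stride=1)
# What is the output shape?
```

Input: (2, 248, 27, 27) -> Output: (2, 248, 26, 26)

Answer: (2, 248, 26, 26)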